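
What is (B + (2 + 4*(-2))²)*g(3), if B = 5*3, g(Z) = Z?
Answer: 153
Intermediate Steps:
B = 15
(B + (2 + 4*(-2))²)*g(3) = (15 + (2 + 4*(-2))²)*3 = (15 + (2 - 8)²)*3 = (15 + (-6)²)*3 = (15 + 36)*3 = 51*3 = 153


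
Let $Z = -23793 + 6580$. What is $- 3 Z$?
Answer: $51639$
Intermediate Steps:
$Z = -17213$
$- 3 Z = \left(-3\right) \left(-17213\right) = 51639$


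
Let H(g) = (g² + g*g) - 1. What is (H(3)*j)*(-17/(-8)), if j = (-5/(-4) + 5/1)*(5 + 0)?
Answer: 36125/32 ≈ 1128.9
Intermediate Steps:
j = 125/4 (j = (-5*(-¼) + 5*1)*5 = (5/4 + 5)*5 = (25/4)*5 = 125/4 ≈ 31.250)
H(g) = -1 + 2*g² (H(g) = (g² + g²) - 1 = 2*g² - 1 = -1 + 2*g²)
(H(3)*j)*(-17/(-8)) = ((-1 + 2*3²)*(125/4))*(-17/(-8)) = ((-1 + 2*9)*(125/4))*(-17*(-⅛)) = ((-1 + 18)*(125/4))*(17/8) = (17*(125/4))*(17/8) = (2125/4)*(17/8) = 36125/32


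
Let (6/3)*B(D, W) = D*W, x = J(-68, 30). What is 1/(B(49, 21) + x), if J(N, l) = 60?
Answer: 2/1149 ≈ 0.0017406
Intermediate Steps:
x = 60
B(D, W) = D*W/2 (B(D, W) = (D*W)/2 = D*W/2)
1/(B(49, 21) + x) = 1/((½)*49*21 + 60) = 1/(1029/2 + 60) = 1/(1149/2) = 2/1149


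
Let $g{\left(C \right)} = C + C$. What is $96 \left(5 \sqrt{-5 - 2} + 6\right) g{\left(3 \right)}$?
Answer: $3456 + 2880 i \sqrt{7} \approx 3456.0 + 7619.8 i$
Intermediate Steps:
$g{\left(C \right)} = 2 C$
$96 \left(5 \sqrt{-5 - 2} + 6\right) g{\left(3 \right)} = 96 \left(5 \sqrt{-5 - 2} + 6\right) 2 \cdot 3 = 96 \left(5 \sqrt{-7} + 6\right) 6 = 96 \left(5 i \sqrt{7} + 6\right) 6 = 96 \left(6 + 5 i \sqrt{7}\right) 6 = \left(576 + 480 i \sqrt{7}\right) 6 = 3456 + 2880 i \sqrt{7}$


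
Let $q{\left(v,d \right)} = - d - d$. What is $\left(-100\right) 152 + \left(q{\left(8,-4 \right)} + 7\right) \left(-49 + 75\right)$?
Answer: $-14810$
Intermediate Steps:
$q{\left(v,d \right)} = - 2 d$
$\left(-100\right) 152 + \left(q{\left(8,-4 \right)} + 7\right) \left(-49 + 75\right) = \left(-100\right) 152 + \left(\left(-2\right) \left(-4\right) + 7\right) \left(-49 + 75\right) = -15200 + \left(8 + 7\right) 26 = -15200 + 15 \cdot 26 = -15200 + 390 = -14810$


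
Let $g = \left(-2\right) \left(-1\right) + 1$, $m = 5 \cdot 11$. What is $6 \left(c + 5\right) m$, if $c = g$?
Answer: $2640$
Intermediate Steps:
$m = 55$
$g = 3$ ($g = 2 + 1 = 3$)
$c = 3$
$6 \left(c + 5\right) m = 6 \left(3 + 5\right) 55 = 6 \cdot 8 \cdot 55 = 48 \cdot 55 = 2640$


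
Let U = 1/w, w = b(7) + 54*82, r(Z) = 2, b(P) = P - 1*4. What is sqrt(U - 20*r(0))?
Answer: I*sqrt(785346009)/4431 ≈ 6.3245*I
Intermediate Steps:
b(P) = -4 + P (b(P) = P - 4 = -4 + P)
w = 4431 (w = (-4 + 7) + 54*82 = 3 + 4428 = 4431)
U = 1/4431 ≈ 0.00022568
sqrt(U - 20*r(0)) = sqrt(1/4431 - 20*2) = sqrt(1/4431 - 40) = sqrt(-177239/4431) = I*sqrt(785346009)/4431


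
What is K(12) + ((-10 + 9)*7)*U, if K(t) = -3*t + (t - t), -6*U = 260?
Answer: 802/3 ≈ 267.33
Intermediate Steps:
U = -130/3 (U = -1/6*260 = -130/3 ≈ -43.333)
K(t) = -3*t (K(t) = -3*t + 0 = -3*t)
K(12) + ((-10 + 9)*7)*U = -3*12 + ((-10 + 9)*7)*(-130/3) = -36 - 1*7*(-130/3) = -36 - 7*(-130/3) = -36 + 910/3 = 802/3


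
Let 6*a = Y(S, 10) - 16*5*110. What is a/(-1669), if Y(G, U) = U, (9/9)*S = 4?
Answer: 1465/1669 ≈ 0.87777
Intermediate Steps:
S = 4
a = -1465 (a = (10 - 16*5*110)/6 = (10 - 80*110)/6 = (10 - 8800)/6 = (⅙)*(-8790) = -1465)
a/(-1669) = -1465/(-1669) = -1465*(-1/1669) = 1465/1669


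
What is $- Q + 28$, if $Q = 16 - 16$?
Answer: $28$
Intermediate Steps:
$Q = 0$ ($Q = 16 - 16 = 0$)
$- Q + 28 = \left(-1\right) 0 + 28 = 0 + 28 = 28$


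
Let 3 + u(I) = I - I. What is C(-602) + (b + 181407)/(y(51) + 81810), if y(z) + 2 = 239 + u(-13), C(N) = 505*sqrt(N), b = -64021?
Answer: 58693/41022 + 505*I*sqrt(602) ≈ 1.4308 + 12391.0*I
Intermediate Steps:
u(I) = -3 (u(I) = -3 + (I - I) = -3 + 0 = -3)
y(z) = 234 (y(z) = -2 + (239 - 3) = -2 + 236 = 234)
C(-602) + (b + 181407)/(y(51) + 81810) = 505*sqrt(-602) + (-64021 + 181407)/(234 + 81810) = 505*(I*sqrt(602)) + 117386/82044 = 505*I*sqrt(602) + 117386*(1/82044) = 505*I*sqrt(602) + 58693/41022 = 58693/41022 + 505*I*sqrt(602)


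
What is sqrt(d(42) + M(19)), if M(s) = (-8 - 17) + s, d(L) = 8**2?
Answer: sqrt(58) ≈ 7.6158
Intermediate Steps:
d(L) = 64
M(s) = -25 + s
sqrt(d(42) + M(19)) = sqrt(64 + (-25 + 19)) = sqrt(64 - 6) = sqrt(58)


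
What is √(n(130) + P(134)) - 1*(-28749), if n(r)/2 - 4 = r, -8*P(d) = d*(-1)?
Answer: 28749 + √1139/2 ≈ 28766.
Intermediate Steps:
P(d) = d/8 (P(d) = -d*(-1)/8 = -(-1)*d/8 = d/8)
n(r) = 8 + 2*r
√(n(130) + P(134)) - 1*(-28749) = √((8 + 2*130) + (⅛)*134) - 1*(-28749) = √((8 + 260) + 67/4) + 28749 = √(268 + 67/4) + 28749 = √(1139/4) + 28749 = √1139/2 + 28749 = 28749 + √1139/2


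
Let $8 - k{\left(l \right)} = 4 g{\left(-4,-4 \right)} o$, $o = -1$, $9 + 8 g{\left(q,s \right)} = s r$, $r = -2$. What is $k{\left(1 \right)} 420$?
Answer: $3150$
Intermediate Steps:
$g{\left(q,s \right)} = - \frac{9}{8} - \frac{s}{4}$ ($g{\left(q,s \right)} = - \frac{9}{8} + \frac{s \left(-2\right)}{8} = - \frac{9}{8} + \frac{\left(-2\right) s}{8} = - \frac{9}{8} - \frac{s}{4}$)
$k{\left(l \right)} = \frac{15}{2}$ ($k{\left(l \right)} = 8 - 4 \left(- \frac{9}{8} - -1\right) \left(-1\right) = 8 - 4 \left(- \frac{9}{8} + 1\right) \left(-1\right) = 8 - 4 \left(- \frac{1}{8}\right) \left(-1\right) = 8 - \left(- \frac{1}{2}\right) \left(-1\right) = 8 - \frac{1}{2} = \frac{15}{2}$)
$k{\left(1 \right)} 420 = \frac{15}{2} \cdot 420 = 3150$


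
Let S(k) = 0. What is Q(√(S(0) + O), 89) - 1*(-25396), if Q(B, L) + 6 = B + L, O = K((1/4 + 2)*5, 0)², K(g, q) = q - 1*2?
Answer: 25481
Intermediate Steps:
K(g, q) = -2 + q (K(g, q) = q - 2 = -2 + q)
O = 4 (O = (-2 + 0)² = (-2)² = 4)
Q(B, L) = -6 + B + L (Q(B, L) = -6 + (B + L) = -6 + B + L)
Q(√(S(0) + O), 89) - 1*(-25396) = (-6 + √(0 + 4) + 89) - 1*(-25396) = (-6 + √4 + 89) + 25396 = (-6 + 2 + 89) + 25396 = 85 + 25396 = 25481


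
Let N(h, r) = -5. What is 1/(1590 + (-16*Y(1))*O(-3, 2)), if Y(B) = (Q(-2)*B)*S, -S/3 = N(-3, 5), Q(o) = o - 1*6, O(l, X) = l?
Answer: -1/4170 ≈ -0.00023981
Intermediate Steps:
Q(o) = -6 + o (Q(o) = o - 6 = -6 + o)
S = 15 (S = -3*(-5) = 15)
Y(B) = -120*B (Y(B) = ((-6 - 2)*B)*15 = -8*B*15 = -120*B)
1/(1590 + (-16*Y(1))*O(-3, 2)) = 1/(1590 - (-1920)*(-3)) = 1/(1590 - 16*(-120)*(-3)) = 1/(1590 + 1920*(-3)) = 1/(1590 - 5760) = 1/(-4170) = -1/4170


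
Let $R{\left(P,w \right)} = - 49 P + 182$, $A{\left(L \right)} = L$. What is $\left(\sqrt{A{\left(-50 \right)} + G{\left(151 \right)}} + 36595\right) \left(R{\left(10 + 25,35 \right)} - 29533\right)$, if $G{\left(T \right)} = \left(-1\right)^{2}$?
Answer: $-1136860270 - 217462 i \approx -1.1369 \cdot 10^{9} - 2.1746 \cdot 10^{5} i$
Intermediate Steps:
$G{\left(T \right)} = 1$
$R{\left(P,w \right)} = 182 - 49 P$
$\left(\sqrt{A{\left(-50 \right)} + G{\left(151 \right)}} + 36595\right) \left(R{\left(10 + 25,35 \right)} - 29533\right) = \left(\sqrt{-50 + 1} + 36595\right) \left(\left(182 - 49 \left(10 + 25\right)\right) - 29533\right) = \left(\sqrt{-49} + 36595\right) \left(\left(182 - 1715\right) - 29533\right) = \left(7 i + 36595\right) \left(\left(182 - 1715\right) - 29533\right) = \left(36595 + 7 i\right) \left(-1533 - 29533\right) = \left(36595 + 7 i\right) \left(-31066\right) = -1136860270 - 217462 i$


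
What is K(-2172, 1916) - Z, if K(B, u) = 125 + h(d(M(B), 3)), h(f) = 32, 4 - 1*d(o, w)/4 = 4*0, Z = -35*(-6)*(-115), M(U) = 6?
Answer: 24307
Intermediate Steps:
Z = -24150 (Z = 210*(-115) = -24150)
d(o, w) = 16 (d(o, w) = 16 - 16*0 = 16 - 4*0 = 16 + 0 = 16)
K(B, u) = 157 (K(B, u) = 125 + 32 = 157)
K(-2172, 1916) - Z = 157 - 1*(-24150) = 157 + 24150 = 24307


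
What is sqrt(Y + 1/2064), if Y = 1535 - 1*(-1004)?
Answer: sqrt(676024113)/516 ≈ 50.388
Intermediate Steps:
Y = 2539 (Y = 1535 + 1004 = 2539)
sqrt(Y + 1/2064) = sqrt(2539 + 1/2064) = sqrt(5240497/2064) = sqrt(676024113)/516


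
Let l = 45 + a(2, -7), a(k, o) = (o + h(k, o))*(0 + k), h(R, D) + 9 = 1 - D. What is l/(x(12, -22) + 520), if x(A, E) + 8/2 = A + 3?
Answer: 29/531 ≈ 0.054614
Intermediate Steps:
h(R, D) = -8 - D (h(R, D) = -9 + (1 - D) = -8 - D)
x(A, E) = -1 + A (x(A, E) = -4 + (A + 3) = -4 + (3 + A) = -1 + A)
a(k, o) = -8*k (a(k, o) = (o + (-8 - o))*(0 + k) = -8*k)
l = 29 (l = 45 - 8*2 = 45 - 16 = 29)
l/(x(12, -22) + 520) = 29/((-1 + 12) + 520) = 29/(11 + 520) = 29/531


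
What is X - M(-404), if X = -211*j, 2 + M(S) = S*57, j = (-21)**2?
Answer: -70021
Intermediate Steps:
j = 441
M(S) = -2 + 57*S (M(S) = -2 + S*57 = -2 + 57*S)
X = -93051 (X = -211*441 = -93051)
X - M(-404) = -93051 - (-2 + 57*(-404)) = -93051 - (-2 - 23028) = -93051 - 1*(-23030) = -93051 + 23030 = -70021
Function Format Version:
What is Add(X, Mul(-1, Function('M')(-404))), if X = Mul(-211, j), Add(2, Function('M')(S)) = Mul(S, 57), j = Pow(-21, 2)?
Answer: -70021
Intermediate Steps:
j = 441
Function('M')(S) = Add(-2, Mul(57, S)) (Function('M')(S) = Add(-2, Mul(S, 57)) = Add(-2, Mul(57, S)))
X = -93051 (X = Mul(-211, 441) = -93051)
Add(X, Mul(-1, Function('M')(-404))) = Add(-93051, Mul(-1, Add(-2, Mul(57, -404)))) = Add(-93051, Mul(-1, Add(-2, -23028))) = Add(-93051, Mul(-1, -23030)) = Add(-93051, 23030) = -70021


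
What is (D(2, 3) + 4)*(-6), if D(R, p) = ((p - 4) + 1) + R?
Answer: -36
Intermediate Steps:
D(R, p) = -3 + R + p (D(R, p) = ((-4 + p) + 1) + R = (-3 + p) + R = -3 + R + p)
(D(2, 3) + 4)*(-6) = ((-3 + 2 + 3) + 4)*(-6) = (2 + 4)*(-6) = 6*(-6) = -36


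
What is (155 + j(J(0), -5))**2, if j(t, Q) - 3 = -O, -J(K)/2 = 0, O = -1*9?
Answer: 27889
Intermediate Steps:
O = -9
J(K) = 0 (J(K) = -2*0 = 0)
j(t, Q) = 12 (j(t, Q) = 3 - 1*(-9) = 3 + 9 = 12)
(155 + j(J(0), -5))**2 = (155 + 12)**2 = 167**2 = 27889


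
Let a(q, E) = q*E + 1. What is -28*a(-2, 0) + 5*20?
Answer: 72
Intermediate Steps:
a(q, E) = 1 + E*q (a(q, E) = E*q + 1 = 1 + E*q)
-28*a(-2, 0) + 5*20 = -28*(1 + 0*(-2)) + 5*20 = -28*(1 + 0) + 100 = -28*1 + 100 = -28 + 100 = 72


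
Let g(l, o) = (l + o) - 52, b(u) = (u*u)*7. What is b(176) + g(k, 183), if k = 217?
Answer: 217180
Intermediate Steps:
b(u) = 7*u² (b(u) = u²*7 = 7*u²)
g(l, o) = -52 + l + o
b(176) + g(k, 183) = 7*176² + (-52 + 217 + 183) = 7*30976 + 348 = 216832 + 348 = 217180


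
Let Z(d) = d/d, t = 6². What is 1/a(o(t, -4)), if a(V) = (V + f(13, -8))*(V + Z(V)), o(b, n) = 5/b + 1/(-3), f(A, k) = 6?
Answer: 1296/6061 ≈ 0.21383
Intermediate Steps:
t = 36
o(b, n) = -⅓ + 5/b (o(b, n) = 5/b + 1*(-⅓) = 5/b - ⅓ = -⅓ + 5/b)
Z(d) = 1
a(V) = (1 + V)*(6 + V) (a(V) = (V + 6)*(V + 1) = (6 + V)*(1 + V) = (1 + V)*(6 + V))
1/a(o(t, -4)) = 1/(6 + ((⅓)*(15 - 1*36)/36)² + 7*((⅓)*(15 - 1*36)/36)) = 1/(6 + ((⅓)*(1/36)*(15 - 36))² + 7*((⅓)*(1/36)*(15 - 36))) = 1/(6 + ((⅓)*(1/36)*(-21))² + 7*((⅓)*(1/36)*(-21))) = 1/(6 + (-7/36)² + 7*(-7/36)) = 1/(6 + 49/1296 - 49/36) = 1/(6061/1296) = 1296/6061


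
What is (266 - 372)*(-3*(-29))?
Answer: -9222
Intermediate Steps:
(266 - 372)*(-3*(-29)) = -106*87 = -9222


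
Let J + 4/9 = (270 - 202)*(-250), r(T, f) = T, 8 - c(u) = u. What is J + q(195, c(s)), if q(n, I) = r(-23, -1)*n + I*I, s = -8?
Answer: -191065/9 ≈ -21229.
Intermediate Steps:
c(u) = 8 - u
q(n, I) = I² - 23*n (q(n, I) = -23*n + I*I = -23*n + I² = I² - 23*n)
J = -153004/9 (J = -4/9 + (270 - 202)*(-250) = -4/9 + 68*(-250) = -4/9 - 17000 = -153004/9 ≈ -17000.)
J + q(195, c(s)) = -153004/9 + ((8 - 1*(-8))² - 23*195) = -153004/9 + ((8 + 8)² - 4485) = -153004/9 + (16² - 4485) = -153004/9 + (256 - 4485) = -153004/9 - 4229 = -191065/9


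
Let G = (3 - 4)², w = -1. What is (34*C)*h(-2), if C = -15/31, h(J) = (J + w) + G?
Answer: 1020/31 ≈ 32.903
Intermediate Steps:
G = 1 (G = (-1)² = 1)
h(J) = J (h(J) = (J - 1) + 1 = (-1 + J) + 1 = J)
C = -15/31 (C = -15*1/31 = -15/31 ≈ -0.48387)
(34*C)*h(-2) = (34*(-15/31))*(-2) = -510/31*(-2) = 1020/31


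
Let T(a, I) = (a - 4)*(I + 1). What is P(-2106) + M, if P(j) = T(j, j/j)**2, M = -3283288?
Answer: 14525112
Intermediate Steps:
T(a, I) = (1 + I)*(-4 + a) (T(a, I) = (-4 + a)*(1 + I) = (1 + I)*(-4 + a))
P(j) = (-8 + 2*j)**2 (P(j) = (-4 + j - 4*j/j + (j/j)*j)**2 = (-4 + j - 4*1 + 1*j)**2 = (-4 + j - 4 + j)**2 = (-8 + 2*j)**2)
P(-2106) + M = 4*(-4 - 2106)**2 - 3283288 = 4*(-2110)**2 - 3283288 = 4*4452100 - 3283288 = 17808400 - 3283288 = 14525112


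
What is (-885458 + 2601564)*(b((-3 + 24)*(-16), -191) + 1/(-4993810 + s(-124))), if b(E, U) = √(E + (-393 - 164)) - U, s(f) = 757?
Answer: 1636604166702932/4993053 + 1716106*I*√893 ≈ 3.2778e+8 + 5.1283e+7*I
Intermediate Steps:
b(E, U) = √(-557 + E) - U (b(E, U) = √(E - 557) - U = √(-557 + E) - U)
(-885458 + 2601564)*(b((-3 + 24)*(-16), -191) + 1/(-4993810 + s(-124))) = (-885458 + 2601564)*((√(-557 + (-3 + 24)*(-16)) - 1*(-191)) + 1/(-4993810 + 757)) = 1716106*((√(-557 + 21*(-16)) + 191) + 1/(-4993053)) = 1716106*((√(-557 - 336) + 191) - 1/4993053) = 1716106*((√(-893) + 191) - 1/4993053) = 1716106*((I*√893 + 191) - 1/4993053) = 1716106*((191 + I*√893) - 1/4993053) = 1716106*(953673122/4993053 + I*√893) = 1636604166702932/4993053 + 1716106*I*√893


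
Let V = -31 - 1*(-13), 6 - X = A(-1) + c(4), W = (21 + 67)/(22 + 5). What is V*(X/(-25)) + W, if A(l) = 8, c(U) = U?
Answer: -716/675 ≈ -1.0607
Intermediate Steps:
W = 88/27 ≈ 3.2593
X = -6 (X = 6 - (8 + 4) = 6 - 1*12 = 6 - 12 = -6)
V = -18 (V = -31 + 13 = -18)
V*(X/(-25)) + W = -(-108)/(-25) + 88/27 = -(-108)*(-1)/25 + 88/27 = -18*6/25 + 88/27 = -108/25 + 88/27 = -716/675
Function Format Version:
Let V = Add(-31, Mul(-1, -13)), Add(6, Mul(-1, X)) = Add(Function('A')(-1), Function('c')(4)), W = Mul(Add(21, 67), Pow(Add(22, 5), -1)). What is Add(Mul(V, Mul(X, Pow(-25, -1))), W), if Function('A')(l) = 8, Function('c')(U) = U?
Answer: Rational(-716, 675) ≈ -1.0607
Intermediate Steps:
W = Rational(88, 27) (W = Mul(88, Pow(27, -1)) = Mul(88, Rational(1, 27)) = Rational(88, 27) ≈ 3.2593)
X = -6 (X = Add(6, Mul(-1, Add(8, 4))) = Add(6, Mul(-1, 12)) = Add(6, -12) = -6)
V = -18 (V = Add(-31, 13) = -18)
Add(Mul(V, Mul(X, Pow(-25, -1))), W) = Add(Mul(-18, Mul(-6, Pow(-25, -1))), Rational(88, 27)) = Add(Mul(-18, Mul(-6, Rational(-1, 25))), Rational(88, 27)) = Add(Mul(-18, Rational(6, 25)), Rational(88, 27)) = Add(Rational(-108, 25), Rational(88, 27)) = Rational(-716, 675)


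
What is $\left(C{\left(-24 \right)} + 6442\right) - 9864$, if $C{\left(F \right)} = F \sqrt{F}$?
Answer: $-3422 - 48 i \sqrt{6} \approx -3422.0 - 117.58 i$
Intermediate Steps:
$C{\left(F \right)} = F^{\frac{3}{2}}$
$\left(C{\left(-24 \right)} + 6442\right) - 9864 = \left(\left(-24\right)^{\frac{3}{2}} + 6442\right) - 9864 = \left(- 48 i \sqrt{6} + 6442\right) - 9864 = \left(6442 - 48 i \sqrt{6}\right) - 9864 = -3422 - 48 i \sqrt{6}$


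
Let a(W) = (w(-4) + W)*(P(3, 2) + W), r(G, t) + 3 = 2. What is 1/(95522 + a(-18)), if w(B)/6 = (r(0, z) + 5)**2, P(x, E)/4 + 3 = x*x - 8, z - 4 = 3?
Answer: 1/93494 ≈ 1.0696e-5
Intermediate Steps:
z = 7 (z = 4 + 3 = 7)
r(G, t) = -1 (r(G, t) = -3 + 2 = -1)
P(x, E) = -44 + 4*x**2 (P(x, E) = -12 + 4*(x*x - 8) = -12 + 4*(x**2 - 8) = -12 + 4*(-8 + x**2) = -12 + (-32 + 4*x**2) = -44 + 4*x**2)
w(B) = 96 (w(B) = 6*(-1 + 5)**2 = 6*4**2 = 6*16 = 96)
a(W) = (-8 + W)*(96 + W) (a(W) = (96 + W)*((-44 + 4*3**2) + W) = (96 + W)*((-44 + 4*9) + W) = (96 + W)*((-44 + 36) + W) = (96 + W)*(-8 + W) = (-8 + W)*(96 + W))
1/(95522 + a(-18)) = 1/(95522 + (-768 + (-18)**2 + 88*(-18))) = 1/(95522 + (-768 + 324 - 1584)) = 1/(95522 - 2028) = 1/93494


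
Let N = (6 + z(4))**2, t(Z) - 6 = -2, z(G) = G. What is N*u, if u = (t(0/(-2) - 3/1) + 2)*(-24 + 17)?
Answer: -4200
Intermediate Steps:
t(Z) = 4 (t(Z) = 6 - 2 = 4)
N = 100 (N = (6 + 4)**2 = 10**2 = 100)
u = -42 (u = (4 + 2)*(-24 + 17) = 6*(-7) = -42)
N*u = 100*(-42) = -4200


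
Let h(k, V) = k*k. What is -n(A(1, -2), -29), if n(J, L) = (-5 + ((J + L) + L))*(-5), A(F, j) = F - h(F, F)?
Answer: -315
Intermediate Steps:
h(k, V) = k**2
A(F, j) = F - F**2
n(J, L) = 25 - 10*L - 5*J (n(J, L) = (-5 + (J + 2*L))*(-5) = (-5 + J + 2*L)*(-5) = 25 - 10*L - 5*J)
-n(A(1, -2), -29) = -(25 - 10*(-29) - 5*(1 - 1*1)) = -(25 + 290 - 5*(1 - 1)) = -(25 + 290 - 5*0) = -(25 + 290 + 0) = -1*315 = -315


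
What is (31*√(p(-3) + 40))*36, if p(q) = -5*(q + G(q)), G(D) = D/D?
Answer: 5580*√2 ≈ 7891.3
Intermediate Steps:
G(D) = 1
p(q) = -5 - 5*q (p(q) = -5*(q + 1) = -5*(1 + q) = -5 - 5*q)
(31*√(p(-3) + 40))*36 = (31*√((-5 - 5*(-3)) + 40))*36 = (31*√((-5 + 15) + 40))*36 = (31*√(10 + 40))*36 = (31*√50)*36 = (31*(5*√2))*36 = (155*√2)*36 = 5580*√2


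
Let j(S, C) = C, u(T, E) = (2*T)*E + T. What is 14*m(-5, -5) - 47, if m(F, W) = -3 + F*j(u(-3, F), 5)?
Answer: -439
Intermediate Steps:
u(T, E) = T + 2*E*T (u(T, E) = 2*E*T + T = T + 2*E*T)
m(F, W) = -3 + 5*F (m(F, W) = -3 + F*5 = -3 + 5*F)
14*m(-5, -5) - 47 = 14*(-3 + 5*(-5)) - 47 = 14*(-3 - 25) - 47 = 14*(-28) - 47 = -392 - 47 = -439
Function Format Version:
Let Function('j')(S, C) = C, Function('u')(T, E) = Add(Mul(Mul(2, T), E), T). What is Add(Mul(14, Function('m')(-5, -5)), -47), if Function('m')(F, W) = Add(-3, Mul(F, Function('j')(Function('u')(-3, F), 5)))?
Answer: -439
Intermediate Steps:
Function('u')(T, E) = Add(T, Mul(2, E, T)) (Function('u')(T, E) = Add(Mul(2, E, T), T) = Add(T, Mul(2, E, T)))
Function('m')(F, W) = Add(-3, Mul(5, F)) (Function('m')(F, W) = Add(-3, Mul(F, 5)) = Add(-3, Mul(5, F)))
Add(Mul(14, Function('m')(-5, -5)), -47) = Add(Mul(14, Add(-3, Mul(5, -5))), -47) = Add(Mul(14, Add(-3, -25)), -47) = Add(Mul(14, -28), -47) = Add(-392, -47) = -439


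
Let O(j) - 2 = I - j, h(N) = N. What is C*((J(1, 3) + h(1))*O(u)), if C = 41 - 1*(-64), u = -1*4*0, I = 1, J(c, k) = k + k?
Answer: 2205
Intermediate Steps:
J(c, k) = 2*k
u = 0 (u = -4*0 = 0)
O(j) = 3 - j (O(j) = 2 + (1 - j) = 3 - j)
C = 105 (C = 41 + 64 = 105)
C*((J(1, 3) + h(1))*O(u)) = 105*((2*3 + 1)*(3 - 1*0)) = 105*((6 + 1)*(3 + 0)) = 105*(7*3) = 105*21 = 2205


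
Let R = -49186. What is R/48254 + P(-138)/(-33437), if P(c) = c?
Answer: -818986615/806734499 ≈ -1.0152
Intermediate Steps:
R/48254 + P(-138)/(-33437) = -49186/48254 - 138/(-33437) = -49186*1/48254 - 138*(-1/33437) = -24593/24127 + 138/33437 = -818986615/806734499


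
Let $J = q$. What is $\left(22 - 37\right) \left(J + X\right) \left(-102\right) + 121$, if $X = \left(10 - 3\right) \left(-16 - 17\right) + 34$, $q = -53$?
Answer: $-382379$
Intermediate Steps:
$J = -53$
$X = -197$ ($X = 7 \left(-33\right) + 34 = -231 + 34 = -197$)
$\left(22 - 37\right) \left(J + X\right) \left(-102\right) + 121 = \left(22 - 37\right) \left(-53 - 197\right) \left(-102\right) + 121 = \left(-15\right) \left(-250\right) \left(-102\right) + 121 = 3750 \left(-102\right) + 121 = -382500 + 121 = -382379$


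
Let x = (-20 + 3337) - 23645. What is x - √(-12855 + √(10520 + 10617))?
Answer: -20328 - I*√(12855 - √21137) ≈ -20328.0 - 112.74*I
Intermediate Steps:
x = -20328 (x = 3317 - 23645 = -20328)
x - √(-12855 + √(10520 + 10617)) = -20328 - √(-12855 + √(10520 + 10617)) = -20328 - √(-12855 + √21137)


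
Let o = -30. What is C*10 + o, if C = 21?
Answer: 180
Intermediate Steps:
C*10 + o = 21*10 - 30 = 210 - 30 = 180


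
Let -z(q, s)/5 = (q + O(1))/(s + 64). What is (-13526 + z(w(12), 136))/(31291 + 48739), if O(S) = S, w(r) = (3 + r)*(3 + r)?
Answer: -270633/1600600 ≈ -0.16908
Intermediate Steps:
w(r) = (3 + r)**2
z(q, s) = -5*(1 + q)/(64 + s) (z(q, s) = -5*(q + 1)/(s + 64) = -5*(1 + q)/(64 + s))
(-13526 + z(w(12), 136))/(31291 + 48739) = (-13526 + 5*(-1 - (3 + 12)**2)/(64 + 136))/(31291 + 48739) = (-13526 + 5*(-1 - 1*15**2)/200)/80030 = (-13526 + 5*(1/200)*(-1 - 1*225))*(1/80030) = (-13526 + 5*(1/200)*(-1 - 225))*(1/80030) = (-13526 + 5*(1/200)*(-226))*(1/80030) = (-13526 - 113/20)*(1/80030) = -270633/20*1/80030 = -270633/1600600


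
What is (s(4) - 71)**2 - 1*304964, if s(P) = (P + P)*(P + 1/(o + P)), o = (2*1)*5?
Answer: -14870875/49 ≈ -3.0349e+5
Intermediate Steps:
o = 10 (o = 2*5 = 10)
s(P) = 2*P*(P + 1/(10 + P)) (s(P) = (P + P)*(P + 1/(10 + P)) = (2*P)*(P + 1/(10 + P)) = 2*P*(P + 1/(10 + P)))
(s(4) - 71)**2 - 1*304964 = (2*4*(1 + 4**2 + 10*4)/(10 + 4) - 71)**2 - 1*304964 = (2*4*(1 + 16 + 40)/14 - 71)**2 - 304964 = (2*4*(1/14)*57 - 71)**2 - 304964 = (228/7 - 71)**2 - 304964 = (-269/7)**2 - 304964 = 72361/49 - 304964 = -14870875/49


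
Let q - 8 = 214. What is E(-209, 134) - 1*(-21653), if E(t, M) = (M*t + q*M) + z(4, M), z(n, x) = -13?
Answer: 23382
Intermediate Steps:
q = 222 (q = 8 + 214 = 222)
E(t, M) = -13 + 222*M + M*t (E(t, M) = (M*t + 222*M) - 13 = (222*M + M*t) - 13 = -13 + 222*M + M*t)
E(-209, 134) - 1*(-21653) = (-13 + 222*134 + 134*(-209)) - 1*(-21653) = (-13 + 29748 - 28006) + 21653 = 1729 + 21653 = 23382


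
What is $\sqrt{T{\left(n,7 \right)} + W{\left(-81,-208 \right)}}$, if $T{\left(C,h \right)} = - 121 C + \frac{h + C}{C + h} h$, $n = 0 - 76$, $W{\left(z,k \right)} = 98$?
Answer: $\sqrt{9301} \approx 96.442$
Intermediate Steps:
$n = -76$
$T{\left(C,h \right)} = h - 121 C$ ($T{\left(C,h \right)} = - 121 C + \frac{C + h}{C + h} h = - 121 C + 1 h = - 121 C + h = h - 121 C$)
$\sqrt{T{\left(n,7 \right)} + W{\left(-81,-208 \right)}} = \sqrt{\left(7 - -9196\right) + 98} = \sqrt{\left(7 + 9196\right) + 98} = \sqrt{9203 + 98} = \sqrt{9301}$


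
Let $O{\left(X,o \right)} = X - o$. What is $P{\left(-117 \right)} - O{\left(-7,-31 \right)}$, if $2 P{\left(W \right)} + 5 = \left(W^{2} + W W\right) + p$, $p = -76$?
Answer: $\frac{27249}{2} \approx 13625.0$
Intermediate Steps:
$P{\left(W \right)} = - \frac{81}{2} + W^{2}$ ($P{\left(W \right)} = - \frac{5}{2} + \frac{\left(W^{2} + W W\right) - 76}{2} = - \frac{5}{2} + \frac{\left(W^{2} + W^{2}\right) - 76}{2} = - \frac{5}{2} + \frac{2 W^{2} - 76}{2} = - \frac{5}{2} + \frac{-76 + 2 W^{2}}{2} = - \frac{5}{2} + \left(-38 + W^{2}\right) = - \frac{81}{2} + W^{2}$)
$P{\left(-117 \right)} - O{\left(-7,-31 \right)} = \left(- \frac{81}{2} + \left(-117\right)^{2}\right) - \left(-7 - -31\right) = \left(- \frac{81}{2} + 13689\right) - \left(-7 + 31\right) = \frac{27297}{2} - 24 = \frac{27249}{2}$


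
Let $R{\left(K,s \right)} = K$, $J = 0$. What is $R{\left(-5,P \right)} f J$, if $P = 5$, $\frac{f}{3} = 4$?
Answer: $0$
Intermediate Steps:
$f = 12$ ($f = 3 \cdot 4 = 12$)
$R{\left(-5,P \right)} f J = \left(-5\right) 12 \cdot 0 = \left(-60\right) 0 = 0$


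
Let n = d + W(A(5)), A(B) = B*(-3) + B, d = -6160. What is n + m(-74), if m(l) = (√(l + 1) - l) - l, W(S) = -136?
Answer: -6148 + I*√73 ≈ -6148.0 + 8.544*I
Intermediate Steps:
A(B) = -2*B (A(B) = -3*B + B = -2*B)
n = -6296 (n = -6160 - 136 = -6296)
m(l) = √(1 + l) - 2*l (m(l) = (√(1 + l) - l) - l = √(1 + l) - 2*l)
n + m(-74) = -6296 + (√(1 - 74) - 2*(-74)) = -6296 + (√(-73) + 148) = -6296 + (I*√73 + 148) = -6296 + (148 + I*√73) = -6148 + I*√73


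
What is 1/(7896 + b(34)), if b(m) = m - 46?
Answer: 1/7884 ≈ 0.00012684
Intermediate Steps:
b(m) = -46 + m
1/(7896 + b(34)) = 1/(7896 + (-46 + 34)) = 1/(7896 - 12) = 1/7884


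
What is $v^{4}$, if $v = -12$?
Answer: $20736$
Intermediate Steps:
$v^{4} = \left(-12\right)^{4} = 20736$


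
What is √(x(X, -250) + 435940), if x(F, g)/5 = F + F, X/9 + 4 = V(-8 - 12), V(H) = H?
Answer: 46*√205 ≈ 658.62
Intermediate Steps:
X = -216 (X = -36 + 9*(-8 - 12) = -36 + 9*(-20) = -36 - 180 = -216)
x(F, g) = 10*F (x(F, g) = 5*(F + F) = 5*(2*F) = 10*F)
√(x(X, -250) + 435940) = √(10*(-216) + 435940) = √(-2160 + 435940) = √433780 = 46*√205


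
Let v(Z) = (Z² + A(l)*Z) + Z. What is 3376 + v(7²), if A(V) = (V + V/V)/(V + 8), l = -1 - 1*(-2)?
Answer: 52532/9 ≈ 5836.9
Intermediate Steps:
l = 1 (l = -1 + 2 = 1)
A(V) = (1 + V)/(8 + V) (A(V) = (V + 1)/(8 + V) = (1 + V)/(8 + V))
v(Z) = Z² + 11*Z/9 (v(Z) = (Z² + ((1 + 1)/(8 + 1))*Z) + Z = (Z² + (2/9)*Z) + Z = (Z² + ((⅑)*2)*Z) + Z = (Z² + 2*Z/9) + Z = Z² + 11*Z/9)
3376 + v(7²) = 3376 + (⅑)*7²*(11 + 9*7²) = 3376 + (⅑)*49*(11 + 9*49) = 3376 + (⅑)*49*(11 + 441) = 3376 + (⅑)*49*452 = 3376 + 22148/9 = 52532/9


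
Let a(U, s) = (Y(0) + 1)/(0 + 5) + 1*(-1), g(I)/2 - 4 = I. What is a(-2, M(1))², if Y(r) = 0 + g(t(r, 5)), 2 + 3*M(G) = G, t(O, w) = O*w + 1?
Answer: 36/25 ≈ 1.4400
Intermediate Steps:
t(O, w) = 1 + O*w
g(I) = 8 + 2*I
M(G) = -⅔ + G/3
Y(r) = 10 + 10*r (Y(r) = 0 + (8 + 2*(1 + r*5)) = 0 + (8 + 2*(1 + 5*r)) = 0 + (8 + (2 + 10*r)) = 0 + (10 + 10*r) = 10 + 10*r)
a(U, s) = 6/5 (a(U, s) = ((10 + 10*0) + 1)/(0 + 5) + 1*(-1) = ((10 + 0) + 1)/5 - 1 = (10 + 1)*(⅕) - 1 = 11*(⅕) - 1 = 11/5 - 1 = 6/5)
a(-2, M(1))² = (6/5)² = 36/25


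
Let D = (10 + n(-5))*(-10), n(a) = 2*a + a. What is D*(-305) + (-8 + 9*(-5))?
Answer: -15303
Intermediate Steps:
n(a) = 3*a
D = 50 (D = (10 + 3*(-5))*(-10) = (10 - 15)*(-10) = -5*(-10) = 50)
D*(-305) + (-8 + 9*(-5)) = 50*(-305) + (-8 + 9*(-5)) = -15250 + (-8 - 45) = -15250 - 53 = -15303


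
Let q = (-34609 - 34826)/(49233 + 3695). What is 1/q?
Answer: -52928/69435 ≈ -0.76227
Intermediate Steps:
q = -69435/52928 ≈ -1.3119
1/q = 1/(-69435/52928) = -52928/69435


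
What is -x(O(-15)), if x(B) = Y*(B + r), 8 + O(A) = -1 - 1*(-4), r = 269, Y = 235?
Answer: -62040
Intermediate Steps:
O(A) = -5 (O(A) = -8 + (-1 - 1*(-4)) = -8 + (-1 + 4) = -8 + 3 = -5)
x(B) = 63215 + 235*B (x(B) = 235*(B + 269) = 235*(269 + B) = 63215 + 235*B)
-x(O(-15)) = -(63215 + 235*(-5)) = -(63215 - 1175) = -1*62040 = -62040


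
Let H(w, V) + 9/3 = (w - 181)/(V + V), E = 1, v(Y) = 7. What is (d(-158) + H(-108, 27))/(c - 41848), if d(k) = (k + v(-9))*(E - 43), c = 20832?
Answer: -342017/1134864 ≈ -0.30137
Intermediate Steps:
H(w, V) = -3 + (-181 + w)/(2*V) (H(w, V) = -3 + (w - 181)/(V + V) = -3 + (-181 + w)/((2*V)) = -3 + (-181 + w)*(1/(2*V)) = -3 + (-181 + w)/(2*V))
d(k) = -294 - 42*k (d(k) = (k + 7)*(1 - 43) = (7 + k)*(-42) = -294 - 42*k)
(d(-158) + H(-108, 27))/(c - 41848) = ((-294 - 42*(-158)) + (1/2)*(-181 - 108 - 6*27)/27)/(20832 - 41848) = ((-294 + 6636) + (1/2)*(1/27)*(-181 - 108 - 162))/(-21016) = (6342 + (1/2)*(1/27)*(-451))*(-1/21016) = (6342 - 451/54)*(-1/21016) = (342017/54)*(-1/21016) = -342017/1134864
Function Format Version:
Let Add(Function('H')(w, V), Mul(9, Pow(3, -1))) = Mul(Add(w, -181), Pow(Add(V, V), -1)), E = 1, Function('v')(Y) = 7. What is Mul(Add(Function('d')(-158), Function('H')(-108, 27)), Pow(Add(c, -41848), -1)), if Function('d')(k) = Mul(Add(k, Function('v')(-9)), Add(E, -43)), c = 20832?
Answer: Rational(-342017, 1134864) ≈ -0.30137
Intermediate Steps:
Function('H')(w, V) = Add(-3, Mul(Rational(1, 2), Pow(V, -1), Add(-181, w))) (Function('H')(w, V) = Add(-3, Mul(Add(w, -181), Pow(Add(V, V), -1))) = Add(-3, Mul(Add(-181, w), Pow(Mul(2, V), -1))) = Add(-3, Mul(Add(-181, w), Mul(Rational(1, 2), Pow(V, -1)))) = Add(-3, Mul(Rational(1, 2), Pow(V, -1), Add(-181, w))))
Function('d')(k) = Add(-294, Mul(-42, k)) (Function('d')(k) = Mul(Add(k, 7), Add(1, -43)) = Mul(Add(7, k), -42) = Add(-294, Mul(-42, k)))
Mul(Add(Function('d')(-158), Function('H')(-108, 27)), Pow(Add(c, -41848), -1)) = Mul(Add(Add(-294, Mul(-42, -158)), Mul(Rational(1, 2), Pow(27, -1), Add(-181, -108, Mul(-6, 27)))), Pow(Add(20832, -41848), -1)) = Mul(Add(Add(-294, 6636), Mul(Rational(1, 2), Rational(1, 27), Add(-181, -108, -162))), Pow(-21016, -1)) = Mul(Add(6342, Mul(Rational(1, 2), Rational(1, 27), -451)), Rational(-1, 21016)) = Mul(Add(6342, Rational(-451, 54)), Rational(-1, 21016)) = Mul(Rational(342017, 54), Rational(-1, 21016)) = Rational(-342017, 1134864)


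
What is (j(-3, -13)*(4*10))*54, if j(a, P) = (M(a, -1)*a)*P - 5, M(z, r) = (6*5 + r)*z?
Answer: -7339680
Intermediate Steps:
M(z, r) = z*(30 + r) (M(z, r) = (30 + r)*z = z*(30 + r))
j(a, P) = -5 + 29*P*a**2 (j(a, P) = ((a*(30 - 1))*a)*P - 5 = ((a*29)*a)*P - 5 = ((29*a)*a)*P - 5 = (29*a**2)*P - 5 = 29*P*a**2 - 5 = -5 + 29*P*a**2)
(j(-3, -13)*(4*10))*54 = ((-5 + 29*(-13)*(-3)**2)*(4*10))*54 = ((-5 + 29*(-13)*9)*40)*54 = ((-5 - 3393)*40)*54 = -3398*40*54 = -135920*54 = -7339680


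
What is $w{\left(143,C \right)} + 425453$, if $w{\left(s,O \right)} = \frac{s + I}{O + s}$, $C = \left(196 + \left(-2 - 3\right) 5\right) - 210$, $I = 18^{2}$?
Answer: $\frac{44247579}{104} \approx 4.2546 \cdot 10^{5}$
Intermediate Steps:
$I = 324$
$C = -39$ ($C = \left(196 - 25\right) - 210 = 171 - 210 = -39$)
$w{\left(s,O \right)} = \frac{324 + s}{O + s}$ ($w{\left(s,O \right)} = \frac{s + 324}{O + s} = \frac{324 + s}{O + s}$)
$w{\left(143,C \right)} + 425453 = \frac{324 + 143}{-39 + 143} + 425453 = \frac{1}{104} \cdot 467 + 425453 = \frac{467}{104} + 425453 = \frac{44247579}{104}$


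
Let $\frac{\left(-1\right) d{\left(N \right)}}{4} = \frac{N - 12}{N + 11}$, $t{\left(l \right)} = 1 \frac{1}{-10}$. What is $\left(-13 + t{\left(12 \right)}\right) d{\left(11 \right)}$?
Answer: $- \frac{131}{55} \approx -2.3818$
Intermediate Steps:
$t{\left(l \right)} = - \frac{1}{10}$ ($t{\left(l \right)} = 1 \left(- \frac{1}{10}\right) = - \frac{1}{10}$)
$d{\left(N \right)} = - \frac{4 \left(-12 + N\right)}{11 + N}$ ($d{\left(N \right)} = - 4 \frac{N - 12}{N + 11} = - 4 \frac{-12 + N}{11 + N} = - \frac{4 \left(-12 + N\right)}{11 + N}$)
$\left(-13 + t{\left(12 \right)}\right) d{\left(11 \right)} = \left(-13 - \frac{1}{10}\right) \frac{4 \left(12 - 11\right)}{11 + 11} = - \frac{131 \frac{4 \left(12 - 11\right)}{22}}{10} = - \frac{131 \cdot 4 \cdot \frac{1}{22} \cdot 1}{10} = \left(- \frac{131}{10}\right) \frac{2}{11} = - \frac{131}{55}$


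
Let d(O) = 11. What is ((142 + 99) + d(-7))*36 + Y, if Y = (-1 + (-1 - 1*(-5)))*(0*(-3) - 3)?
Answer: 9063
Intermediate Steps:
Y = -9 (Y = (-1 + (-1 + 5))*(0 - 3) = (-1 + 4)*(-3) = 3*(-3) = -9)
((142 + 99) + d(-7))*36 + Y = ((142 + 99) + 11)*36 - 9 = (241 + 11)*36 - 9 = 252*36 - 9 = 9072 - 9 = 9063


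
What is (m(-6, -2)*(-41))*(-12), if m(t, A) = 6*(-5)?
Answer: -14760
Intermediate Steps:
m(t, A) = -30
(m(-6, -2)*(-41))*(-12) = -30*(-41)*(-12) = 1230*(-12) = -14760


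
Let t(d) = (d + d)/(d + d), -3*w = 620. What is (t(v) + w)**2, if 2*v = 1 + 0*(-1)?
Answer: 380689/9 ≈ 42299.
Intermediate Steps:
w = -620/3 (w = -1/3*620 = -620/3 ≈ -206.67)
v = 1/2 (v = (1 + 0*(-1))/2 = (1 + 0)/2 = (1/2)*1 = 1/2 ≈ 0.50000)
t(d) = 1 (t(d) = (2*d)/((2*d)) = (2*d)*(1/(2*d)) = 1)
(t(v) + w)**2 = (1 - 620/3)**2 = (-617/3)**2 = 380689/9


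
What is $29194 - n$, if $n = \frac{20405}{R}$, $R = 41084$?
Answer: $\frac{1199385891}{41084} \approx 29194.0$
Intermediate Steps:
$n = \frac{20405}{41084} \approx 0.49667$
$29194 - n = 29194 - \frac{20405}{41084} = \frac{1199385891}{41084}$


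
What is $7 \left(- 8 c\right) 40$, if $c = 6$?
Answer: $-13440$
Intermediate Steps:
$7 \left(- 8 c\right) 40 = 7 \left(\left(-8\right) 6\right) 40 = 7 \left(-48\right) 40 = \left(-336\right) 40 = -13440$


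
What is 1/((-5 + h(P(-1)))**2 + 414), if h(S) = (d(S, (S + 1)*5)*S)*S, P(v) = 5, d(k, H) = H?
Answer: 1/555439 ≈ 1.8004e-6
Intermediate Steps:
h(S) = S**2*(5 + 5*S) (h(S) = (((S + 1)*5)*S)*S = (((1 + S)*5)*S)*S = ((5 + 5*S)*S)*S = (S*(5 + 5*S))*S = S**2*(5 + 5*S))
1/((-5 + h(P(-1)))**2 + 414) = 1/((-5 + 5*5**2*(1 + 5))**2 + 414) = 1/((-5 + 5*25*6)**2 + 414) = 1/((-5 + 750)**2 + 414) = 1/(745**2 + 414) = 1/(555025 + 414) = 1/555439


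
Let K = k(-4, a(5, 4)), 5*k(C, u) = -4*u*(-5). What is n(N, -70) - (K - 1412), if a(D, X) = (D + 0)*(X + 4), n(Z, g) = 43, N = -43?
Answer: 1295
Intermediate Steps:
a(D, X) = D*(4 + X)
k(C, u) = 4*u (k(C, u) = (-4*u*(-5))/5 = (20*u)/5 = 4*u)
K = 160 (K = 4*(5*(4 + 4)) = 4*(5*8) = 4*40 = 160)
n(N, -70) - (K - 1412) = 43 - (160 - 1412) = 43 - 1*(-1252) = 43 + 1252 = 1295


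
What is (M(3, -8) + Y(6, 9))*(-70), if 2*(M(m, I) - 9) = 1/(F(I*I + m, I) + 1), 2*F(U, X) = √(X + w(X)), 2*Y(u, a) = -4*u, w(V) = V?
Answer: 203 + 14*I ≈ 203.0 + 14.0*I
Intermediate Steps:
Y(u, a) = -2*u (Y(u, a) = (-4*u)/2 = -2*u)
F(U, X) = √2*√X/2 (F(U, X) = √(X + X)/2 = √(2*X)/2 = (√2*√X)/2 = √2*√X/2)
M(m, I) = 9 + 1/(2*(1 + √2*√I/2)) (M(m, I) = 9 + 1/(2*(√2*√I/2 + 1)) = 9 + 1/(2*(1 + √2*√I/2)))
(M(3, -8) + Y(6, 9))*(-70) = ((19 + 9*√2*√(-8))/(2 + √2*√(-8)) - 2*6)*(-70) = ((19 + 9*√2*(2*I*√2))/(2 + √2*(2*I*√2)) - 12)*(-70) = ((19 + 36*I)/(2 + 4*I) - 12)*(-70) = (((2 - 4*I)/20)*(19 + 36*I) - 12)*(-70) = ((2 - 4*I)*(19 + 36*I)/20 - 12)*(-70) = (-12 + (2 - 4*I)*(19 + 36*I)/20)*(-70) = 840 - 7*(2 - 4*I)*(19 + 36*I)/2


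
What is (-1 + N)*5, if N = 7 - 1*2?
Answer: 20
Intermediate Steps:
N = 5 (N = 7 - 2 = 5)
(-1 + N)*5 = (-1 + 5)*5 = 4*5 = 20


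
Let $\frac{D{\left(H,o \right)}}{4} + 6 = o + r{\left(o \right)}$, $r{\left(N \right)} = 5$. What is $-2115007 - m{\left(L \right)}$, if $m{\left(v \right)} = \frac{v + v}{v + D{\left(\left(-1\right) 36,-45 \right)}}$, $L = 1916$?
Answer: $- \frac{915798989}{433} \approx -2.115 \cdot 10^{6}$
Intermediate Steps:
$D{\left(H,o \right)} = -4 + 4 o$ ($D{\left(H,o \right)} = -24 + 4 \left(o + 5\right) = -24 + 4 \left(5 + o\right) = -24 + \left(20 + 4 o\right) = -4 + 4 o$)
$m{\left(v \right)} = \frac{2 v}{-184 + v}$ ($m{\left(v \right)} = \frac{v + v}{v + \left(-4 + 4 \left(-45\right)\right)} = \frac{2 v}{v - 184} = \frac{2 v}{-184 + v}$)
$-2115007 - m{\left(L \right)} = -2115007 - 2 \cdot 1916 \frac{1}{-184 + 1916} = -2115007 - 2 \cdot 1916 \cdot \frac{1}{1732} = -2115007 - \frac{958}{433} = - \frac{915798989}{433}$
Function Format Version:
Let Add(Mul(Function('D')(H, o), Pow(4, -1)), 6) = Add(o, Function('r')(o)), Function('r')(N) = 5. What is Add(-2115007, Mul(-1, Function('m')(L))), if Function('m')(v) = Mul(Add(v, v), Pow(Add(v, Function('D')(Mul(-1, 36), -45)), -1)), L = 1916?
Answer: Rational(-915798989, 433) ≈ -2.1150e+6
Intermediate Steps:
Function('D')(H, o) = Add(-4, Mul(4, o)) (Function('D')(H, o) = Add(-24, Mul(4, Add(o, 5))) = Add(-24, Mul(4, Add(5, o))) = Add(-24, Add(20, Mul(4, o))) = Add(-4, Mul(4, o)))
Function('m')(v) = Mul(2, v, Pow(Add(-184, v), -1)) (Function('m')(v) = Mul(Add(v, v), Pow(Add(v, Add(-4, Mul(4, -45))), -1)) = Mul(Mul(2, v), Pow(Add(v, Add(-4, -180)), -1)) = Mul(Mul(2, v), Pow(Add(v, -184), -1)) = Mul(Mul(2, v), Pow(Add(-184, v), -1)) = Mul(2, v, Pow(Add(-184, v), -1)))
Add(-2115007, Mul(-1, Function('m')(L))) = Add(-2115007, Mul(-1, Mul(2, 1916, Pow(Add(-184, 1916), -1)))) = Add(-2115007, Mul(-1, Mul(2, 1916, Pow(1732, -1)))) = Add(-2115007, Mul(-1, Mul(2, 1916, Rational(1, 1732)))) = Add(-2115007, Mul(-1, Rational(958, 433))) = Add(-2115007, Rational(-958, 433)) = Rational(-915798989, 433)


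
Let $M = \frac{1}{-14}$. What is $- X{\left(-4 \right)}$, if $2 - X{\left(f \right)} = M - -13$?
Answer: $\frac{153}{14} \approx 10.929$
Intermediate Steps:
$M = - \frac{1}{14} \approx -0.071429$
$X{\left(f \right)} = - \frac{153}{14}$ ($X{\left(f \right)} = 2 - \left(- \frac{1}{14} - -13\right) = 2 - \left(- \frac{1}{14} + 13\right) = 2 - \frac{181}{14} = - \frac{153}{14}$)
$- X{\left(-4 \right)} = \left(-1\right) \left(- \frac{153}{14}\right) = \frac{153}{14}$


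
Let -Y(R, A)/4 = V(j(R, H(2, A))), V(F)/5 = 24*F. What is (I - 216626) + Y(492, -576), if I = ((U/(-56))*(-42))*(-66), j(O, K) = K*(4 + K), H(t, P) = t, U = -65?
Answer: -438337/2 ≈ -2.1917e+5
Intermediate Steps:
V(F) = 120*F (V(F) = 5*(24*F) = 120*F)
Y(R, A) = -5760 (Y(R, A) = -480*2*(4 + 2) = -480*2*6 = -480*12 = -4*1440 = -5760)
I = 6435/2 (I = (-65/(-56)*(-42))*(-66) = (-65*(-1/56)*(-42))*(-66) = ((65/56)*(-42))*(-66) = -195/4*(-66) = 6435/2 ≈ 3217.5)
(I - 216626) + Y(492, -576) = (6435/2 - 216626) - 5760 = -426817/2 - 5760 = -438337/2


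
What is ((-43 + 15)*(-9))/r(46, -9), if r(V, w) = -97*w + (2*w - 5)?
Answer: 126/425 ≈ 0.29647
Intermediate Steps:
r(V, w) = -5 - 95*w (r(V, w) = -97*w + (-5 + 2*w) = -5 - 95*w)
((-43 + 15)*(-9))/r(46, -9) = ((-43 + 15)*(-9))/(-5 - 95*(-9)) = (-28*(-9))/(-5 + 855) = 252/850 = 252*(1/850) = 126/425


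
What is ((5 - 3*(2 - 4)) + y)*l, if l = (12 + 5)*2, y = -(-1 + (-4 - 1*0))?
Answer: 544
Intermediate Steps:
y = 5 (y = -(-1 + (-4 + 0)) = -(-1 - 4) = -1*(-5) = 5)
l = 34 (l = 17*2 = 34)
((5 - 3*(2 - 4)) + y)*l = ((5 - 3*(2 - 4)) + 5)*34 = ((5 - 3*(-2)) + 5)*34 = ((5 + 6) + 5)*34 = (11 + 5)*34 = 16*34 = 544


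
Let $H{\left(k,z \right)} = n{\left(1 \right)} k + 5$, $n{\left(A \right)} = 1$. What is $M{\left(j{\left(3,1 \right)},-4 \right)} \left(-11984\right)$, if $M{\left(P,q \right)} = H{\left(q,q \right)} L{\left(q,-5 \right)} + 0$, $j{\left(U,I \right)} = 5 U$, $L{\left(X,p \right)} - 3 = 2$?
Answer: $-59920$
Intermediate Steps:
$L{\left(X,p \right)} = 5$ ($L{\left(X,p \right)} = 3 + 2 = 5$)
$H{\left(k,z \right)} = 5 + k$ ($H{\left(k,z \right)} = 1 k + 5 = k + 5 = 5 + k$)
$M{\left(P,q \right)} = 25 + 5 q$ ($M{\left(P,q \right)} = \left(5 + q\right) 5 + 0 = \left(25 + 5 q\right) + 0 = 25 + 5 q$)
$M{\left(j{\left(3,1 \right)},-4 \right)} \left(-11984\right) = \left(25 + 5 \left(-4\right)\right) \left(-11984\right) = \left(25 - 20\right) \left(-11984\right) = 5 \left(-11984\right) = -59920$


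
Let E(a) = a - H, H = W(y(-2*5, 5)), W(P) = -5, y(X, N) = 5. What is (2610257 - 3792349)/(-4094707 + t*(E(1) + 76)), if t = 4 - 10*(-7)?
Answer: 1182092/4088639 ≈ 0.28912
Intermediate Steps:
H = -5
t = 74 (t = 4 + 70 = 74)
E(a) = 5 + a (E(a) = a - 1*(-5) = a + 5 = 5 + a)
(2610257 - 3792349)/(-4094707 + t*(E(1) + 76)) = (2610257 - 3792349)/(-4094707 + 74*((5 + 1) + 76)) = -1182092/(-4094707 + 74*(6 + 76)) = -1182092/(-4094707 + 74*82) = -1182092/(-4094707 + 6068) = -1182092/(-4088639) = -1182092*(-1/4088639) = 1182092/4088639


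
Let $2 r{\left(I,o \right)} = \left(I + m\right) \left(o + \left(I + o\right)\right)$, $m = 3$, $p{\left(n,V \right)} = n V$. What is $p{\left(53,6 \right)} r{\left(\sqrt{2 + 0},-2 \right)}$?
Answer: $-1590 - 159 \sqrt{2} \approx -1814.9$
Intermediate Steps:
$p{\left(n,V \right)} = V n$
$r{\left(I,o \right)} = \frac{\left(3 + I\right) \left(I + 2 o\right)}{2}$ ($r{\left(I,o \right)} = \frac{\left(I + 3\right) \left(o + \left(I + o\right)\right)}{2} = \frac{\left(3 + I\right) \left(I + 2 o\right)}{2}$)
$p{\left(53,6 \right)} r{\left(\sqrt{2 + 0},-2 \right)} = 6 \cdot 53 \left(\frac{\left(\sqrt{2 + 0}\right)^{2}}{2} + 3 \left(-2\right) + \frac{3 \sqrt{2 + 0}}{2} + \sqrt{2 + 0} \left(-2\right)\right) = 318 \left(\frac{\left(\sqrt{2}\right)^{2}}{2} - 6 + \frac{3 \sqrt{2}}{2} + \sqrt{2} \left(-2\right)\right) = 318 \left(\frac{1}{2} \cdot 2 - 6 + \frac{3 \sqrt{2}}{2} - 2 \sqrt{2}\right) = 318 \left(1 - 6 + \frac{3 \sqrt{2}}{2} - 2 \sqrt{2}\right) = 318 \left(-5 - \frac{\sqrt{2}}{2}\right) = -1590 - 159 \sqrt{2}$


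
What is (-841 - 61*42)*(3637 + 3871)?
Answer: -25549724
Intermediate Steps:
(-841 - 61*42)*(3637 + 3871) = (-841 - 2562)*7508 = -3403*7508 = -25549724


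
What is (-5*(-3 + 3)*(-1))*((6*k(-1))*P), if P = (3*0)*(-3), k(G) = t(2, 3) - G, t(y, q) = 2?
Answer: 0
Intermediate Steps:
k(G) = 2 - G
P = 0 (P = 0*(-3) = 0)
(-5*(-3 + 3)*(-1))*((6*k(-1))*P) = (-5*(-3 + 3)*(-1))*((6*(2 - 1*(-1)))*0) = (-5*0*(-1))*((6*(2 + 1))*0) = (0*(-1))*((6*3)*0) = 0*(18*0) = 0*0 = 0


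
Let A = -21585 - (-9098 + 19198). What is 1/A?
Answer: -1/31685 ≈ -3.1561e-5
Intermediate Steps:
A = -31685 (A = -21585 - 1*10100 = -21585 - 10100 = -31685)
1/A = 1/(-31685) = -1/31685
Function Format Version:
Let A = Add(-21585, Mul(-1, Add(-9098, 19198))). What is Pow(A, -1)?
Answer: Rational(-1, 31685) ≈ -3.1561e-5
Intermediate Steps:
A = -31685 (A = Add(-21585, Mul(-1, 10100)) = Add(-21585, -10100) = -31685)
Pow(A, -1) = Pow(-31685, -1) = Rational(-1, 31685)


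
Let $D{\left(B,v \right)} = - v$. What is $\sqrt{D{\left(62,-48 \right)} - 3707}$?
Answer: $i \sqrt{3659} \approx 60.49 i$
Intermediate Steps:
$\sqrt{D{\left(62,-48 \right)} - 3707} = \sqrt{\left(-1\right) \left(-48\right) - 3707} = \sqrt{48 - 3707} = \sqrt{-3659} = i \sqrt{3659}$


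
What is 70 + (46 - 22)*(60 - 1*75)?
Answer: -290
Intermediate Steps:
70 + (46 - 22)*(60 - 1*75) = 70 + 24*(60 - 75) = 70 + 24*(-15) = 70 - 360 = -290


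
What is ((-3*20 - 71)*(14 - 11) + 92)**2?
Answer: 90601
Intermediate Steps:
((-3*20 - 71)*(14 - 11) + 92)**2 = ((-60 - 71)*3 + 92)**2 = (-131*3 + 92)**2 = (-393 + 92)**2 = (-301)**2 = 90601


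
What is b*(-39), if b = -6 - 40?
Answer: 1794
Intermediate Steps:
b = -46
b*(-39) = -46*(-39) = 1794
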